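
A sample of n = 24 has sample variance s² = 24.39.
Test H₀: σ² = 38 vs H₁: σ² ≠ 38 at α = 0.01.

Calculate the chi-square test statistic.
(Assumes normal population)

df = n - 1 = 23
χ² = (n-1)s²/σ₀² = 23×24.39/38 = 14.7624
Critical values: χ²_{0.995,23} = 9.260, χ²_{0.005,23} = 44.181
Rejection region: χ² < 9.260 or χ² > 44.181
Decision: fail to reject H₀

Answer: χ² = 14.7624, fail to reject H₀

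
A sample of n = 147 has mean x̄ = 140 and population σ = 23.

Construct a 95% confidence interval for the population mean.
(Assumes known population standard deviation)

Confidence level: 95%, α = 0.05
z_0.025 = 1.960
SE = σ/√n = 23/√147 = 1.8970
Margin of error = 1.960 × 1.8970 = 3.7181
CI: x̄ ± margin = 140 ± 3.7181
CI: (136.2819, 143.7181)

Answer: (136.2819, 143.7181)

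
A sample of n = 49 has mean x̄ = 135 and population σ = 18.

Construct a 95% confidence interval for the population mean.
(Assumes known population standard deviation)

Confidence level: 95%, α = 0.05
z_0.025 = 1.960
SE = σ/√n = 18/√49 = 2.5714
Margin of error = 1.960 × 2.5714 = 5.0399
CI: x̄ ± margin = 135 ± 5.0399
CI: (129.9601, 140.0399)

Answer: (129.9601, 140.0399)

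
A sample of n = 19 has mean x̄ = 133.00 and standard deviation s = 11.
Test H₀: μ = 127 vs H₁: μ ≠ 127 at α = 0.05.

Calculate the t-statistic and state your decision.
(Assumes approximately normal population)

df = n - 1 = 18
SE = s/√n = 11/√19 = 2.5236
t = (x̄ - μ₀)/SE = (133.00 - 127)/2.5236 = 2.3776
Critical value: t_{0.025,18} = ±2.101
p-value ≈ 0.0287
Decision: reject H₀

Answer: t = 2.3776, reject H₀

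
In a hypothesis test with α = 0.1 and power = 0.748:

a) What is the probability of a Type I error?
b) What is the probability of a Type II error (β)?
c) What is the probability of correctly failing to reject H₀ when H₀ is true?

a) Type I error probability = α = 0.1
b) Power = P(reject H₀ | H₁ true) = 1 - β = 0.748, so Type II error probability = β = 1 - Power = 0.252
c) P(fail to reject H₀ | H₀ true) = 1 - α = 0.9

Answer: a) 0.1, b) 0.252, c) 0.9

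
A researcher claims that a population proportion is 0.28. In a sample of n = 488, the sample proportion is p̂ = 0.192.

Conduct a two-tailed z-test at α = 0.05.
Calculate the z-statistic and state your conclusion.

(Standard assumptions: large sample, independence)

Answer: z = -4.3296, reject H₀

Derivation:
H₀: p = 0.28, H₁: p ≠ 0.28
Standard error: SE = √(p₀(1-p₀)/n) = √(0.28×0.72/488) = 0.020325
z-statistic: z = (p̂ - p₀)/SE = (0.192 - 0.28)/0.020325 = -4.3296
Critical value: z_0.025 = ±1.960
p-value < 0.0001
Decision: reject H₀ at α = 0.05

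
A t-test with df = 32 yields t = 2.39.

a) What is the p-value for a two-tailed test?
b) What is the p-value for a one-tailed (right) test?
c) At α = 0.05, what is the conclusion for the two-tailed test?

Using t-distribution with df = 32:
a) Two-tailed: p = 2×P(T > 2.39) = 0.0229
b) One-tailed: p = P(T > 2.39) = 0.0115
c) 0.0229 < 0.05, reject H₀

Answer: a) 0.0229, b) 0.0115, c) reject H₀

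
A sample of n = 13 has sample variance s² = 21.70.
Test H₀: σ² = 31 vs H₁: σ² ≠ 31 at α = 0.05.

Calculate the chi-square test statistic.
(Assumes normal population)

Answer: χ² = 8.4000, fail to reject H₀

Derivation:
df = n - 1 = 12
χ² = (n-1)s²/σ₀² = 12×21.70/31 = 8.4000
Critical values: χ²_{0.975,12} = 4.404, χ²_{0.025,12} = 23.337
Rejection region: χ² < 4.404 or χ² > 23.337
Decision: fail to reject H₀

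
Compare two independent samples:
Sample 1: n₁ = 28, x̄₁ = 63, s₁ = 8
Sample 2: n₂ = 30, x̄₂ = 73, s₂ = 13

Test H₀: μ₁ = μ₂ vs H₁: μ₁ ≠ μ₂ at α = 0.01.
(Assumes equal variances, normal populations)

Pooled variance: s²_p = [27×8² + 29×13²]/(56) = 118.3750
s_p = 10.8800
SE = s_p×√(1/n₁ + 1/n₂) = 10.8800×√(1/28 + 1/30) = 2.8589
t = (x̄₁ - x̄₂)/SE = (63 - 73)/2.8589 = -3.4978
df = 56, t-critical = ±2.667
Decision: reject H₀

Answer: t = -3.4978, reject H₀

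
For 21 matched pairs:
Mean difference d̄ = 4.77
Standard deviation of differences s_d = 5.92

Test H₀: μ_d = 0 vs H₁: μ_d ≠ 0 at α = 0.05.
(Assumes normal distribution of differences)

Answer: t = 3.6925, reject H₀

Derivation:
df = n - 1 = 20
SE = s_d/√n = 5.92/√21 = 1.2918
t = d̄/SE = 4.77/1.2918 = 3.6925
Critical value: t_{0.025,20} = ±2.086
p-value ≈ 0.0014
Decision: reject H₀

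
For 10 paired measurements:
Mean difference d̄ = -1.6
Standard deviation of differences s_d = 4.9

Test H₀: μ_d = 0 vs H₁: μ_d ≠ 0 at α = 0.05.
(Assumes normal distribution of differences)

df = n - 1 = 9
SE = s_d/√n = 4.9/√10 = 1.5495
t = d̄/SE = -1.6/1.5495 = -1.0326
Critical value: t_{0.025,9} = ±2.262
p-value ≈ 0.3287
Decision: fail to reject H₀

Answer: t = -1.0326, fail to reject H₀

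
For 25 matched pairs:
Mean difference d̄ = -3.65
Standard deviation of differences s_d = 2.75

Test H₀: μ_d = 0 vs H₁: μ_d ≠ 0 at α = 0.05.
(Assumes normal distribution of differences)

Answer: t = -6.6364, reject H₀

Derivation:
df = n - 1 = 24
SE = s_d/√n = 2.75/√25 = 0.5500
t = d̄/SE = -3.65/0.5500 = -6.6364
Critical value: t_{0.025,24} = ±2.064
p-value < 0.0001
Decision: reject H₀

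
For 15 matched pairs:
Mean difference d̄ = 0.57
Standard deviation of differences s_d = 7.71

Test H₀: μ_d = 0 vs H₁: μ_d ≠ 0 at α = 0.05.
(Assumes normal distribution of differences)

df = n - 1 = 14
SE = s_d/√n = 7.71/√15 = 1.9907
t = d̄/SE = 0.57/1.9907 = 0.2863
Critical value: t_{0.025,14} = ±2.145
p-value ≈ 0.7788
Decision: fail to reject H₀

Answer: t = 0.2863, fail to reject H₀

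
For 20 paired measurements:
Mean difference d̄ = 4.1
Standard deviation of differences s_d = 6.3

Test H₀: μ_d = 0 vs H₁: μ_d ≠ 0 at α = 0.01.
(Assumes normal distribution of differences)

df = n - 1 = 19
SE = s_d/√n = 6.3/√20 = 1.4087
t = d̄/SE = 4.1/1.4087 = 2.9105
Critical value: t_{0.005,19} = ±2.861
p-value ≈ 0.0090
Decision: reject H₀

Answer: t = 2.9105, reject H₀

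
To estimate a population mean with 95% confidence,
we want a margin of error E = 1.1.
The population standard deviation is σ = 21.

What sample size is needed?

Answer: n = 1401

Derivation:
z_0.025 = 1.960
n = (z×σ/E)² = (1.960×21/1.1)²
n = 1400.1203
Round up: n = 1401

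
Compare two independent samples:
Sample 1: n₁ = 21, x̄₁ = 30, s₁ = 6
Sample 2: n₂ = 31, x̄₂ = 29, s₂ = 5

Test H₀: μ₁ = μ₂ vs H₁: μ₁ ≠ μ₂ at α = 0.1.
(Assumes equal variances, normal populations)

Answer: t = 0.6525, fail to reject H₀

Derivation:
Pooled variance: s²_p = [20×6² + 30×5²]/(50) = 29.4000
s_p = 5.4222
SE = s_p×√(1/n₁ + 1/n₂) = 5.4222×√(1/21 + 1/31) = 1.5325
t = (x̄₁ - x̄₂)/SE = (30 - 29)/1.5325 = 0.6525
df = 50, t-critical = ±1.676
Decision: fail to reject H₀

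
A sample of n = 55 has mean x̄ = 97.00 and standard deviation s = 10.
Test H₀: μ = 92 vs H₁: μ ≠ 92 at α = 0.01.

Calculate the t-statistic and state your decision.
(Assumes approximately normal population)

df = n - 1 = 54
SE = s/√n = 10/√55 = 1.3484
t = (x̄ - μ₀)/SE = (97.00 - 92)/1.3484 = 3.7081
Critical value: t_{0.005,54} = ±2.670
p-value ≈ 0.0005
Decision: reject H₀

Answer: t = 3.7081, reject H₀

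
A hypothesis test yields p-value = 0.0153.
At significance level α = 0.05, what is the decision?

Answer: reject H₀

Derivation:
Compare p-value to α:
0.0153 < 0.05
Decision: reject H₀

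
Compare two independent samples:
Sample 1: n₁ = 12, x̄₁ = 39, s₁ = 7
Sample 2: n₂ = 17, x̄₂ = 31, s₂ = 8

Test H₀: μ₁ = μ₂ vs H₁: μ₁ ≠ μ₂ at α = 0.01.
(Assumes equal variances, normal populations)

Answer: t = 2.7887, reject H₀

Derivation:
Pooled variance: s²_p = [11×7² + 16×8²]/(27) = 57.8889
s_p = 7.6085
SE = s_p×√(1/n₁ + 1/n₂) = 7.6085×√(1/12 + 1/17) = 2.8687
t = (x̄₁ - x̄₂)/SE = (39 - 31)/2.8687 = 2.7887
df = 27, t-critical = ±2.771
Decision: reject H₀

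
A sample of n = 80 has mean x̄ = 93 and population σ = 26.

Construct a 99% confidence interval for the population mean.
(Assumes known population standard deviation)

Confidence level: 99%, α = 0.01
z_0.005 = 2.576
SE = σ/√n = 26/√80 = 2.9069
Margin of error = 2.576 × 2.9069 = 7.4882
CI: x̄ ± margin = 93 ± 7.4882
CI: (85.5118, 100.4882)

Answer: (85.5118, 100.4882)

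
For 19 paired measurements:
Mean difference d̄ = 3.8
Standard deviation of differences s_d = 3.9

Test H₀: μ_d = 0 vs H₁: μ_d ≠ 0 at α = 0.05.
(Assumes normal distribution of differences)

df = n - 1 = 18
SE = s_d/√n = 3.9/√19 = 0.8947
t = d̄/SE = 3.8/0.8947 = 4.2472
Critical value: t_{0.025,18} = ±2.101
p-value ≈ 0.0005
Decision: reject H₀

Answer: t = 4.2472, reject H₀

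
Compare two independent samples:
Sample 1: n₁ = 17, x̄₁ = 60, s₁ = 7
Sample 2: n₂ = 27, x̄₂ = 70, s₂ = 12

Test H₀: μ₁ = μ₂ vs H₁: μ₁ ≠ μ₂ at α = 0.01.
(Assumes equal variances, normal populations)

Pooled variance: s²_p = [16×7² + 26×12²]/(42) = 107.8095
s_p = 10.3831
SE = s_p×√(1/n₁ + 1/n₂) = 10.3831×√(1/17 + 1/27) = 3.2147
t = (x̄₁ - x̄₂)/SE = (60 - 70)/3.2147 = -3.1107
df = 42, t-critical = ±2.698
Decision: reject H₀

Answer: t = -3.1107, reject H₀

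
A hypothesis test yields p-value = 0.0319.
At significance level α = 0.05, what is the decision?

Compare p-value to α:
0.0319 < 0.05
Decision: reject H₀

Answer: reject H₀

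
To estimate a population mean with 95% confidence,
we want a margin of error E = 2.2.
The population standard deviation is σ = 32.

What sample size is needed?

Answer: n = 813

Derivation:
z_0.025 = 1.960
n = (z×σ/E)² = (1.960×32/2.2)²
n = 812.7683
Round up: n = 813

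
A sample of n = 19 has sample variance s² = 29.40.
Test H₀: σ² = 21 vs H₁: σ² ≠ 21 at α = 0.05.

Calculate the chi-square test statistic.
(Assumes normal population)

Answer: χ² = 25.2000, fail to reject H₀

Derivation:
df = n - 1 = 18
χ² = (n-1)s²/σ₀² = 18×29.40/21 = 25.2000
Critical values: χ²_{0.975,18} = 8.231, χ²_{0.025,18} = 31.526
Rejection region: χ² < 8.231 or χ² > 31.526
Decision: fail to reject H₀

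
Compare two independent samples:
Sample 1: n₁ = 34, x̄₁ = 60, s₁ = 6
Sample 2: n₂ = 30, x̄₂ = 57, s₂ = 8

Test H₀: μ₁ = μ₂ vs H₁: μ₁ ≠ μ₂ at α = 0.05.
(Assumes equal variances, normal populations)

Answer: t = 1.7092, fail to reject H₀

Derivation:
Pooled variance: s²_p = [33×6² + 29×8²]/(62) = 49.0968
s_p = 7.0069
SE = s_p×√(1/n₁ + 1/n₂) = 7.0069×√(1/34 + 1/30) = 1.7552
t = (x̄₁ - x̄₂)/SE = (60 - 57)/1.7552 = 1.7092
df = 62, t-critical = ±1.999
Decision: fail to reject H₀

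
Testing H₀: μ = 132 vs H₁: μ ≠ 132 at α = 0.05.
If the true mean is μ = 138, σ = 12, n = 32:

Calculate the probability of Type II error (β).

SE = σ/√n = 12/√32 = 2.1213
Critical values: μ₀ ± z_0.025×SE = 132 ± 1.960×2.1213
Acceptance region: (127.8423, 136.1577)
Under H₁ (μ = 138): z_high = (136.1577 - 138)/2.1213 = -0.8685, z_low = (127.8423 - 138)/2.1213 = -4.7884
β = P(not reject | H₁) = Φ(-0.8685) - Φ(-4.7884) ≈ 0.1926

Answer: β ≈ 0.1926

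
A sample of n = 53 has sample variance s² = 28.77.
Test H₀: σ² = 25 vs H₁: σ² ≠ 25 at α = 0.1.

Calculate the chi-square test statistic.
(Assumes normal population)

Answer: χ² = 59.8416, fail to reject H₀

Derivation:
df = n - 1 = 52
χ² = (n-1)s²/σ₀² = 52×28.77/25 = 59.8416
Critical values: χ²_{0.95,52} = 36.437, χ²_{0.05,52} = 69.832
Rejection region: χ² < 36.437 or χ² > 69.832
Decision: fail to reject H₀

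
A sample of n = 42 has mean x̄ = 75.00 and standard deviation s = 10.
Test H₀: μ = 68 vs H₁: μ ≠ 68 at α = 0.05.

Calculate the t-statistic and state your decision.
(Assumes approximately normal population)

df = n - 1 = 41
SE = s/√n = 10/√42 = 1.5430
t = (x̄ - μ₀)/SE = (75.00 - 68)/1.5430 = 4.5366
Critical value: t_{0.025,41} = ±2.020
p-value < 0.0001
Decision: reject H₀

Answer: t = 4.5366, reject H₀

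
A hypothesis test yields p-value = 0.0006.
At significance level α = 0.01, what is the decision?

Compare p-value to α:
0.0006 < 0.01
Decision: reject H₀

Answer: reject H₀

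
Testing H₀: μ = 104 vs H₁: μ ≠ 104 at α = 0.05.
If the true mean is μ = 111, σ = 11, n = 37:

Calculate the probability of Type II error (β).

Answer: β ≈ 0.0280

Derivation:
SE = σ/√n = 11/√37 = 1.8084
Critical values: μ₀ ± z_0.025×SE = 104 ± 1.960×1.8084
Acceptance region: (100.4555, 107.5445)
Under H₁ (μ = 111): z_high = (107.5445 - 111)/1.8084 = -1.9108, z_low = (100.4555 - 111)/1.8084 = -5.8308
β = P(not reject | H₁) = Φ(-1.9108) - Φ(-5.8308) ≈ 0.0280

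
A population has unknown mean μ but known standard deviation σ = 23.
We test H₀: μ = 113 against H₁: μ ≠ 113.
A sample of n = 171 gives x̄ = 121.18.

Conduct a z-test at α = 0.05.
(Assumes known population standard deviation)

Standard error: SE = σ/√n = 23/√171 = 1.7589
z-statistic: z = (x̄ - μ₀)/SE = (121.18 - 113)/1.7589 = 4.6506
Critical value: ±1.960
p-value < 0.0001
Decision: reject H₀

Answer: z = 4.6506, reject H₀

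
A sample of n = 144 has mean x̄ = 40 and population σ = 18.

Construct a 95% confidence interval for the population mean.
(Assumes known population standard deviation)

Confidence level: 95%, α = 0.05
z_0.025 = 1.960
SE = σ/√n = 18/√144 = 1.5000
Margin of error = 1.960 × 1.5000 = 2.9400
CI: x̄ ± margin = 40 ± 2.9400
CI: (37.0600, 42.9400)

Answer: (37.0600, 42.9400)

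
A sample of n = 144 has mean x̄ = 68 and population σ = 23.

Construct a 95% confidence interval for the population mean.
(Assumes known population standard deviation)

Confidence level: 95%, α = 0.05
z_0.025 = 1.960
SE = σ/√n = 23/√144 = 1.9167
Margin of error = 1.960 × 1.9167 = 3.7567
CI: x̄ ± margin = 68 ± 3.7567
CI: (64.2433, 71.7567)

Answer: (64.2433, 71.7567)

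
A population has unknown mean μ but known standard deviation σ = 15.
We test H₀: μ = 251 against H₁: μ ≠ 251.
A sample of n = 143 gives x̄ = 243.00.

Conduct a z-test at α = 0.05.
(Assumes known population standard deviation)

Answer: z = -6.3776, reject H₀

Derivation:
Standard error: SE = σ/√n = 15/√143 = 1.2544
z-statistic: z = (x̄ - μ₀)/SE = (243.00 - 251)/1.2544 = -6.3776
Critical value: ±1.960
p-value < 0.0001
Decision: reject H₀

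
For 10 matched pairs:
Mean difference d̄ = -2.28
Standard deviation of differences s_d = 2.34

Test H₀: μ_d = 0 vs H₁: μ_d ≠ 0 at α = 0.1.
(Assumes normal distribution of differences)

df = n - 1 = 9
SE = s_d/√n = 2.34/√10 = 0.7400
t = d̄/SE = -2.28/0.7400 = -3.0811
Critical value: t_{0.05,9} = ±1.833
p-value ≈ 0.0131
Decision: reject H₀

Answer: t = -3.0811, reject H₀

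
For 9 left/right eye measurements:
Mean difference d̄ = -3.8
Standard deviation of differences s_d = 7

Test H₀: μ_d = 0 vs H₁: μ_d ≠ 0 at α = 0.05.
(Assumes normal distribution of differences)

Answer: t = -1.6286, fail to reject H₀

Derivation:
df = n - 1 = 8
SE = s_d/√n = 7/√9 = 2.3333
t = d̄/SE = -3.8/2.3333 = -1.6286
Critical value: t_{0.025,8} = ±2.306
p-value ≈ 0.1420
Decision: fail to reject H₀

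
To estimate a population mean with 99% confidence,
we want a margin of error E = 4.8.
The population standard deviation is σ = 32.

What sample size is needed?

Answer: n = 295

Derivation:
z_0.005 = 2.576
n = (z×σ/E)² = (2.576×32/4.8)²
n = 294.9234
Round up: n = 295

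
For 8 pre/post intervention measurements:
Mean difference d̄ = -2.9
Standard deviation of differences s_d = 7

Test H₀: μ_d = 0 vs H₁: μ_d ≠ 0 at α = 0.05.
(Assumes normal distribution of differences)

Answer: t = -1.1718, fail to reject H₀

Derivation:
df = n - 1 = 7
SE = s_d/√n = 7/√8 = 2.4749
t = d̄/SE = -2.9/2.4749 = -1.1718
Critical value: t_{0.025,7} = ±2.365
p-value ≈ 0.2796
Decision: fail to reject H₀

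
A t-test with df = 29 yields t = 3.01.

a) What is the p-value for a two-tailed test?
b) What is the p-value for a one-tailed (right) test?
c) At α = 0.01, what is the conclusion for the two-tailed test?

Using t-distribution with df = 29:
a) Two-tailed: p = 2×P(T > 3.01) = 0.0054
b) One-tailed: p = P(T > 3.01) = 0.0027
c) 0.0054 < 0.01, reject H₀

Answer: a) 0.0054, b) 0.0027, c) reject H₀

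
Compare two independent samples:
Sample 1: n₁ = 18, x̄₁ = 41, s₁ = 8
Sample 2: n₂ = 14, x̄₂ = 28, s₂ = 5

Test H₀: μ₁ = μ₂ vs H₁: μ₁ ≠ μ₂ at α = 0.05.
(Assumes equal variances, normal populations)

Pooled variance: s²_p = [17×8² + 13×5²]/(30) = 47.1000
s_p = 6.8629
SE = s_p×√(1/n₁ + 1/n₂) = 6.8629×√(1/18 + 1/14) = 2.4456
t = (x̄₁ - x̄₂)/SE = (41 - 28)/2.4456 = 5.3157
df = 30, t-critical = ±2.042
Decision: reject H₀

Answer: t = 5.3157, reject H₀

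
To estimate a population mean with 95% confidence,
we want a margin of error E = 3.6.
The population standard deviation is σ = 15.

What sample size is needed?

Answer: n = 67

Derivation:
z_0.025 = 1.960
n = (z×σ/E)² = (1.960×15/3.6)²
n = 66.6944
Round up: n = 67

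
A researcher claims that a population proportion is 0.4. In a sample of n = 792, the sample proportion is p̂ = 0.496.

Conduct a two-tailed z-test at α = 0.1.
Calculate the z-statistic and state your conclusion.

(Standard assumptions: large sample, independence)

Answer: z = 5.5147, reject H₀

Derivation:
H₀: p = 0.4, H₁: p ≠ 0.4
Standard error: SE = √(p₀(1-p₀)/n) = √(0.4×0.6/792) = 0.017408
z-statistic: z = (p̂ - p₀)/SE = (0.496 - 0.4)/0.017408 = 5.5147
Critical value: z_0.05 = ±1.645
p-value < 0.0001
Decision: reject H₀ at α = 0.1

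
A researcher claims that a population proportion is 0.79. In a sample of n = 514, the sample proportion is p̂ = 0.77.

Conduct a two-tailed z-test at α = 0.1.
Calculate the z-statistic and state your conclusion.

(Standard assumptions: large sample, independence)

H₀: p = 0.79, H₁: p ≠ 0.79
Standard error: SE = √(p₀(1-p₀)/n) = √(0.79×0.21/514) = 0.017966
z-statistic: z = (p̂ - p₀)/SE = (0.77 - 0.79)/0.017966 = -1.1132
Critical value: z_0.05 = ±1.645
p-value = 0.2656
Decision: fail to reject H₀ at α = 0.1

Answer: z = -1.1132, fail to reject H₀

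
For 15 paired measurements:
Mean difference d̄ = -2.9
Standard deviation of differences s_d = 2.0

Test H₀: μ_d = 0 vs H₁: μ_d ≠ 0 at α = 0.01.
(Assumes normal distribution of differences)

df = n - 1 = 14
SE = s_d/√n = 2.0/√15 = 0.5164
t = d̄/SE = -2.9/0.5164 = -5.6158
Critical value: t_{0.005,14} = ±2.977
p-value ≈ 0.0001
Decision: reject H₀

Answer: t = -5.6158, reject H₀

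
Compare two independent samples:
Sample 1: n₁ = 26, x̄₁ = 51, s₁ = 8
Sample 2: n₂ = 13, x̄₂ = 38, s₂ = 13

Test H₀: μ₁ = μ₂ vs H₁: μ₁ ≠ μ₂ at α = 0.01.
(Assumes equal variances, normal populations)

Pooled variance: s²_p = [25×8² + 12×13²]/(37) = 98.0541
s_p = 9.9022
SE = s_p×√(1/n₁ + 1/n₂) = 9.9022×√(1/26 + 1/13) = 3.3636
t = (x̄₁ - x̄₂)/SE = (51 - 38)/3.3636 = 3.8649
df = 37, t-critical = ±2.715
Decision: reject H₀

Answer: t = 3.8649, reject H₀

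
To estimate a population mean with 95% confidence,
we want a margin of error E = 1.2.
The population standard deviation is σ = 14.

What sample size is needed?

z_0.025 = 1.960
n = (z×σ/E)² = (1.960×14/1.2)²
n = 522.8844
Round up: n = 523

Answer: n = 523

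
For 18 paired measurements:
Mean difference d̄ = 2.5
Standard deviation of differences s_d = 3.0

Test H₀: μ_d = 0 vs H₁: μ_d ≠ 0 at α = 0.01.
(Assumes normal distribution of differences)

Answer: t = 3.5356, reject H₀

Derivation:
df = n - 1 = 17
SE = s_d/√n = 3.0/√18 = 0.7071
t = d̄/SE = 2.5/0.7071 = 3.5356
Critical value: t_{0.005,17} = ±2.898
p-value ≈ 0.0025
Decision: reject H₀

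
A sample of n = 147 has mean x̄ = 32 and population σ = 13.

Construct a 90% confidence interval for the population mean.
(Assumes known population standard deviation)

Answer: (30.2362, 33.7638)

Derivation:
Confidence level: 90%, α = 0.1
z_0.05 = 1.645
SE = σ/√n = 13/√147 = 1.0722
Margin of error = 1.645 × 1.0722 = 1.7638
CI: x̄ ± margin = 32 ± 1.7638
CI: (30.2362, 33.7638)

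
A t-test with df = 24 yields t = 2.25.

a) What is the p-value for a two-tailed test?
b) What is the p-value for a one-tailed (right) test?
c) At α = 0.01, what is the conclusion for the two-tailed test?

Using t-distribution with df = 24:
a) Two-tailed: p = 2×P(T > 2.25) = 0.0339
b) One-tailed: p = P(T > 2.25) = 0.0169
c) 0.0339 ≥ 0.01, fail to reject H₀

Answer: a) 0.0339, b) 0.0169, c) fail to reject H₀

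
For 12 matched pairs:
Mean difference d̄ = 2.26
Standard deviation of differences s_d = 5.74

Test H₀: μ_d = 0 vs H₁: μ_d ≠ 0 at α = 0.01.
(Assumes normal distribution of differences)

Answer: t = 1.3639, fail to reject H₀

Derivation:
df = n - 1 = 11
SE = s_d/√n = 5.74/√12 = 1.6570
t = d̄/SE = 2.26/1.6570 = 1.3639
Critical value: t_{0.005,11} = ±3.106
p-value ≈ 0.1999
Decision: fail to reject H₀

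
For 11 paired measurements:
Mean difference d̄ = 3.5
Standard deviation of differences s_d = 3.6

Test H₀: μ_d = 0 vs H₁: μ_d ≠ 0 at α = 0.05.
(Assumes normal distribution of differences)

Answer: t = 3.2246, reject H₀

Derivation:
df = n - 1 = 10
SE = s_d/√n = 3.6/√11 = 1.0854
t = d̄/SE = 3.5/1.0854 = 3.2246
Critical value: t_{0.025,10} = ±2.228
p-value ≈ 0.0091
Decision: reject H₀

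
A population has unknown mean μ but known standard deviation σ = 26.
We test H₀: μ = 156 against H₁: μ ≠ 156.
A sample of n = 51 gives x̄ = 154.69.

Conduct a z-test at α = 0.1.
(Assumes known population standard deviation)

Answer: z = -0.3598, fail to reject H₀

Derivation:
Standard error: SE = σ/√n = 26/√51 = 3.6407
z-statistic: z = (x̄ - μ₀)/SE = (154.69 - 156)/3.6407 = -0.3598
Critical value: ±1.645
p-value = 0.7190
Decision: fail to reject H₀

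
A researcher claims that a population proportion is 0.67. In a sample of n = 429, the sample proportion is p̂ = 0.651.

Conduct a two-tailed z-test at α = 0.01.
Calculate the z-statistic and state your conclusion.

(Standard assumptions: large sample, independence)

Answer: z = -0.8369, fail to reject H₀

Derivation:
H₀: p = 0.67, H₁: p ≠ 0.67
Standard error: SE = √(p₀(1-p₀)/n) = √(0.67×0.33/429) = 0.022702
z-statistic: z = (p̂ - p₀)/SE = (0.651 - 0.67)/0.022702 = -0.8369
Critical value: z_0.005 = ±2.576
p-value = 0.4026
Decision: fail to reject H₀ at α = 0.01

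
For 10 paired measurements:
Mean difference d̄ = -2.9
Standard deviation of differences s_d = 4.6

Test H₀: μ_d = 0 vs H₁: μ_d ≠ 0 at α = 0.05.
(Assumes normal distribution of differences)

df = n - 1 = 9
SE = s_d/√n = 4.6/√10 = 1.4546
t = d̄/SE = -2.9/1.4546 = -1.9937
Critical value: t_{0.025,9} = ±2.262
p-value ≈ 0.0773
Decision: fail to reject H₀

Answer: t = -1.9937, fail to reject H₀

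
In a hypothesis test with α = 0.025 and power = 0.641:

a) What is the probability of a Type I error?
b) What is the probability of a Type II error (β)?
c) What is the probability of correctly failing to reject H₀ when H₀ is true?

a) Type I error probability = α = 0.025
b) Power = P(reject H₀ | H₁ true) = 1 - β = 0.641, so Type II error probability = β = 1 - Power = 0.359
c) P(fail to reject H₀ | H₀ true) = 1 - α = 0.975

Answer: a) 0.025, b) 0.359, c) 0.975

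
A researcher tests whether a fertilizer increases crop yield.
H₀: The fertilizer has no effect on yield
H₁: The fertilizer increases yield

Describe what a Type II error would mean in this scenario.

Answer: Failing to recommend an effective fertilizer

Derivation:
A Type I error (probability α) occurs when we reject a true H₀.
A Type II error (probability β) occurs when we fail to reject a false H₀.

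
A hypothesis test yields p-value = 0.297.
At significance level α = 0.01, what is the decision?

Answer: fail to reject H₀

Derivation:
Compare p-value to α:
0.297 ≥ 0.01
Decision: fail to reject H₀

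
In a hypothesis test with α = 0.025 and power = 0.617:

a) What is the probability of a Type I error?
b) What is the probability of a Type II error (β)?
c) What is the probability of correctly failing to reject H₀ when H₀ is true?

Answer: a) 0.025, b) 0.383, c) 0.975

Derivation:
a) Type I error probability = α = 0.025
b) Power = P(reject H₀ | H₁ true) = 1 - β = 0.617, so Type II error probability = β = 1 - Power = 0.383
c) P(fail to reject H₀ | H₀ true) = 1 - α = 0.975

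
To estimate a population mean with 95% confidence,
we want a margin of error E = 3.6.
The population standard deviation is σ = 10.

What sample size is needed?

Answer: n = 30

Derivation:
z_0.025 = 1.960
n = (z×σ/E)² = (1.960×10/3.6)²
n = 29.6420
Round up: n = 30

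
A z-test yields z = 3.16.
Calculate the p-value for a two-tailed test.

Answer: p-value ≈ 0.0016

Derivation:
For z = 3.16:
p = 2×P(Z > |3.16|) = 2×(1 - Φ(3.16)) = 0.0016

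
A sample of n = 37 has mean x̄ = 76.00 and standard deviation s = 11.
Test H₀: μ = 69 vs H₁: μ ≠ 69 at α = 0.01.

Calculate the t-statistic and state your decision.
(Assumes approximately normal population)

df = n - 1 = 36
SE = s/√n = 11/√37 = 1.8084
t = (x̄ - μ₀)/SE = (76.00 - 69)/1.8084 = 3.8708
Critical value: t_{0.005,36} = ±2.719
p-value ≈ 0.0004
Decision: reject H₀

Answer: t = 3.8708, reject H₀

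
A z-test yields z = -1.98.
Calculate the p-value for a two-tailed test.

Answer: p-value ≈ 0.0477

Derivation:
For z = -1.98:
p = 2×P(Z > |-1.98|) = 2×(1 - Φ(1.98)) = 0.0477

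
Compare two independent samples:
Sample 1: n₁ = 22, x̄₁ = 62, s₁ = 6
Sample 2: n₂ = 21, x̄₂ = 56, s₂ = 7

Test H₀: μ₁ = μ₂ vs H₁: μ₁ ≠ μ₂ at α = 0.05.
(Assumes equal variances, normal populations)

Pooled variance: s²_p = [21×6² + 20×7²]/(41) = 42.3415
s_p = 6.5070
SE = s_p×√(1/n₁ + 1/n₂) = 6.5070×√(1/22 + 1/21) = 1.9852
t = (x̄₁ - x̄₂)/SE = (62 - 56)/1.9852 = 3.0224
df = 41, t-critical = ±2.020
Decision: reject H₀

Answer: t = 3.0224, reject H₀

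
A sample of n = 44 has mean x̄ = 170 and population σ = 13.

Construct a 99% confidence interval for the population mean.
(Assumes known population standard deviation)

Answer: (164.9516, 175.0484)

Derivation:
Confidence level: 99%, α = 0.01
z_0.005 = 2.576
SE = σ/√n = 13/√44 = 1.9598
Margin of error = 2.576 × 1.9598 = 5.0484
CI: x̄ ± margin = 170 ± 5.0484
CI: (164.9516, 175.0484)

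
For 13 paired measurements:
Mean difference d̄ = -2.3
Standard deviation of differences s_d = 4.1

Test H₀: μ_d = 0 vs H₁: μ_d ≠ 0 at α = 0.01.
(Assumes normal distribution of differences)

df = n - 1 = 12
SE = s_d/√n = 4.1/√13 = 1.1371
t = d̄/SE = -2.3/1.1371 = -2.0227
Critical value: t_{0.005,12} = ±3.055
p-value ≈ 0.0660
Decision: fail to reject H₀

Answer: t = -2.0227, fail to reject H₀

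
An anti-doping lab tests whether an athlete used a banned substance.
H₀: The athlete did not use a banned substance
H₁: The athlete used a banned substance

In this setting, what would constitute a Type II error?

A Type I error (probability α) occurs when we reject a true H₀.
A Type II error (probability β) occurs when we fail to reject a false H₀.

Answer: Failing to detect doping in an athlete who used a banned substance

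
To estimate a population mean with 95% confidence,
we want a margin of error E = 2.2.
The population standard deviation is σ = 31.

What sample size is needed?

Answer: n = 763

Derivation:
z_0.025 = 1.960
n = (z×σ/E)² = (1.960×31/2.2)²
n = 762.7640
Round up: n = 763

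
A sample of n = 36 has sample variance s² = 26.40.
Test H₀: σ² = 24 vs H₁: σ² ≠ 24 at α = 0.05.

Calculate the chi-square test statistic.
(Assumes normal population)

Answer: χ² = 38.5000, fail to reject H₀

Derivation:
df = n - 1 = 35
χ² = (n-1)s²/σ₀² = 35×26.40/24 = 38.5000
Critical values: χ²_{0.975,35} = 20.569, χ²_{0.025,35} = 53.203
Rejection region: χ² < 20.569 or χ² > 53.203
Decision: fail to reject H₀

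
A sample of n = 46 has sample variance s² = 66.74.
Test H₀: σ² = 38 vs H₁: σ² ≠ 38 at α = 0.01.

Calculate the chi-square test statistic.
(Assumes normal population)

Answer: χ² = 79.0342, reject H₀

Derivation:
df = n - 1 = 45
χ² = (n-1)s²/σ₀² = 45×66.74/38 = 79.0342
Critical values: χ²_{0.995,45} = 24.311, χ²_{0.005,45} = 73.166
Rejection region: χ² < 24.311 or χ² > 73.166
Decision: reject H₀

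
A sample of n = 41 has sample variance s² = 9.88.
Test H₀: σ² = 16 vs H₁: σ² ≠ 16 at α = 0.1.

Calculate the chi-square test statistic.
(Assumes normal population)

df = n - 1 = 40
χ² = (n-1)s²/σ₀² = 40×9.88/16 = 24.7000
Critical values: χ²_{0.95,40} = 26.509, χ²_{0.05,40} = 55.758
Rejection region: χ² < 26.509 or χ² > 55.758
Decision: reject H₀

Answer: χ² = 24.7000, reject H₀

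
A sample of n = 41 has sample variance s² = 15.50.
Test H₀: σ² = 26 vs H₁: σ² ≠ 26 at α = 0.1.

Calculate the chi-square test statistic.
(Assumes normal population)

Answer: χ² = 23.8462, reject H₀

Derivation:
df = n - 1 = 40
χ² = (n-1)s²/σ₀² = 40×15.50/26 = 23.8462
Critical values: χ²_{0.95,40} = 26.509, χ²_{0.05,40} = 55.758
Rejection region: χ² < 26.509 or χ² > 55.758
Decision: reject H₀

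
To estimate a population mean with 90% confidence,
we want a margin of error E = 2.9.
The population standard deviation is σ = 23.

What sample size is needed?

Answer: n = 171

Derivation:
z_0.05 = 1.645
n = (z×σ/E)² = (1.645×23/2.9)²
n = 170.2125
Round up: n = 171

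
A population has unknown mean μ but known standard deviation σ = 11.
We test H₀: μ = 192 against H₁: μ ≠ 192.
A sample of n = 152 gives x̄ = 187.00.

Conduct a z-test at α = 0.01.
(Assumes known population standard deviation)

Standard error: SE = σ/√n = 11/√152 = 0.8922
z-statistic: z = (x̄ - μ₀)/SE = (187.00 - 192)/0.8922 = -5.6041
Critical value: ±2.576
p-value < 0.0001
Decision: reject H₀

Answer: z = -5.6041, reject H₀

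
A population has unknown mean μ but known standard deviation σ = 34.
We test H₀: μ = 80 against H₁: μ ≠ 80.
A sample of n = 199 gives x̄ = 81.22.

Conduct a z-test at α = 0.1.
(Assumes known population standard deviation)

Standard error: SE = σ/√n = 34/√199 = 2.4102
z-statistic: z = (x̄ - μ₀)/SE = (81.22 - 80)/2.4102 = 0.5062
Critical value: ±1.645
p-value = 0.6127
Decision: fail to reject H₀

Answer: z = 0.5062, fail to reject H₀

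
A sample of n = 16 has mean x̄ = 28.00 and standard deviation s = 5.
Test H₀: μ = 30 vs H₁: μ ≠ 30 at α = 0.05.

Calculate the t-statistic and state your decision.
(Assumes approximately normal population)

Answer: t = -1.6000, fail to reject H₀

Derivation:
df = n - 1 = 15
SE = s/√n = 5/√16 = 1.2500
t = (x̄ - μ₀)/SE = (28.00 - 30)/1.2500 = -1.6000
Critical value: t_{0.025,15} = ±2.131
p-value ≈ 0.1304
Decision: fail to reject H₀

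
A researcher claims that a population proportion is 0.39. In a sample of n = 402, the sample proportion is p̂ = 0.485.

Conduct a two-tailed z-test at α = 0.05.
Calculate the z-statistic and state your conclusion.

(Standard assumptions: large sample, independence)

Answer: z = 3.9051, reject H₀

Derivation:
H₀: p = 0.39, H₁: p ≠ 0.39
Standard error: SE = √(p₀(1-p₀)/n) = √(0.39×0.61/402) = 0.024327
z-statistic: z = (p̂ - p₀)/SE = (0.485 - 0.39)/0.024327 = 3.9051
Critical value: z_0.025 = ±1.960
p-value = 0.0001
Decision: reject H₀ at α = 0.05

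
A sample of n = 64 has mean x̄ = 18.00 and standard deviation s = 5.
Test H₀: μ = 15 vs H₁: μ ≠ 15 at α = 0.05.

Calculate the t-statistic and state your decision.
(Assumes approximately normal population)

df = n - 1 = 63
SE = s/√n = 5/√64 = 0.6250
t = (x̄ - μ₀)/SE = (18.00 - 15)/0.6250 = 4.8000
Critical value: t_{0.025,63} = ±1.998
p-value < 0.0001
Decision: reject H₀

Answer: t = 4.8000, reject H₀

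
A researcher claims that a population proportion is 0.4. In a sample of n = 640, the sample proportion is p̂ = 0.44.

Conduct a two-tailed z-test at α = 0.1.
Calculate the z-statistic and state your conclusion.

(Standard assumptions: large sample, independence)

H₀: p = 0.4, H₁: p ≠ 0.4
Standard error: SE = √(p₀(1-p₀)/n) = √(0.4×0.6/640) = 0.019365
z-statistic: z = (p̂ - p₀)/SE = (0.44 - 0.4)/0.019365 = 2.0656
Critical value: z_0.05 = ±1.645
p-value = 0.0389
Decision: reject H₀ at α = 0.1

Answer: z = 2.0656, reject H₀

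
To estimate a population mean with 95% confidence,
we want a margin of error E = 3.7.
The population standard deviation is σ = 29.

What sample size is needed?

z_0.025 = 1.960
n = (z×σ/E)² = (1.960×29/3.7)²
n = 235.9960
Round up: n = 236

Answer: n = 236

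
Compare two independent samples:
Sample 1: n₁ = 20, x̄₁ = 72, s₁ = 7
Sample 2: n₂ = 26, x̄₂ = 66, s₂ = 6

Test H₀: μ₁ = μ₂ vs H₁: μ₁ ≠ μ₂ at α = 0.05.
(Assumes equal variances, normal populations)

Pooled variance: s²_p = [19×7² + 25×6²]/(44) = 41.6136
s_p = 6.4509
SE = s_p×√(1/n₁ + 1/n₂) = 6.4509×√(1/20 + 1/26) = 1.9187
t = (x̄₁ - x̄₂)/SE = (72 - 66)/1.9187 = 3.1271
df = 44, t-critical = ±2.015
Decision: reject H₀

Answer: t = 3.1271, reject H₀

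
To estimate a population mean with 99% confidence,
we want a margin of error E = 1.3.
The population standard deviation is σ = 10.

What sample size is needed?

z_0.005 = 2.576
n = (z×σ/E)² = (2.576×10/1.3)²
n = 392.6495
Round up: n = 393

Answer: n = 393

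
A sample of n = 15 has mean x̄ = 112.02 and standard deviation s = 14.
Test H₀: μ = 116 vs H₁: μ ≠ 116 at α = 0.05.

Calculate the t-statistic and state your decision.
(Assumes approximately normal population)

df = n - 1 = 14
SE = s/√n = 14/√15 = 3.6148
t = (x̄ - μ₀)/SE = (112.02 - 116)/3.6148 = -1.1010
Critical value: t_{0.025,14} = ±2.145
p-value ≈ 0.2895
Decision: fail to reject H₀

Answer: t = -1.1010, fail to reject H₀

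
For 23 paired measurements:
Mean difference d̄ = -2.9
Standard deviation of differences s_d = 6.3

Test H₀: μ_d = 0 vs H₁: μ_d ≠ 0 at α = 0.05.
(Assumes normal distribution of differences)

df = n - 1 = 22
SE = s_d/√n = 6.3/√23 = 1.3136
t = d̄/SE = -2.9/1.3136 = -2.2077
Critical value: t_{0.025,22} = ±2.074
p-value ≈ 0.0380
Decision: reject H₀

Answer: t = -2.2077, reject H₀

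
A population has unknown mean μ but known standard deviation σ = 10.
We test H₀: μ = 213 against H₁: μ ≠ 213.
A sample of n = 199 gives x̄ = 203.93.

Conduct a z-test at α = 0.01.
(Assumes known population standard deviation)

Standard error: SE = σ/√n = 10/√199 = 0.7089
z-statistic: z = (x̄ - μ₀)/SE = (203.93 - 213)/0.7089 = -12.7945
Critical value: ±2.576
p-value < 0.0001
Decision: reject H₀

Answer: z = -12.7945, reject H₀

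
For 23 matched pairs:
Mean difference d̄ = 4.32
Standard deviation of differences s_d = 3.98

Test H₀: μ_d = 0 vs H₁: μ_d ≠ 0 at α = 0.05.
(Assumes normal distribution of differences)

df = n - 1 = 22
SE = s_d/√n = 3.98/√23 = 0.8299
t = d̄/SE = 4.32/0.8299 = 5.2054
Critical value: t_{0.025,22} = ±2.074
p-value < 0.0001
Decision: reject H₀

Answer: t = 5.2054, reject H₀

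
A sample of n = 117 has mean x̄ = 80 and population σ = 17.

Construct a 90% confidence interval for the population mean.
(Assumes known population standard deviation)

Confidence level: 90%, α = 0.1
z_0.05 = 1.645
SE = σ/√n = 17/√117 = 1.5717
Margin of error = 1.645 × 1.5717 = 2.5854
CI: x̄ ± margin = 80 ± 2.5854
CI: (77.4146, 82.5854)

Answer: (77.4146, 82.5854)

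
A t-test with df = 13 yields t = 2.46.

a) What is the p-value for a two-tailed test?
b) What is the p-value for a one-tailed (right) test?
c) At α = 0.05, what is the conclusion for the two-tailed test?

Using t-distribution with df = 13:
a) Two-tailed: p = 2×P(T > 2.46) = 0.0287
b) One-tailed: p = P(T > 2.46) = 0.0143
c) 0.0287 < 0.05, reject H₀

Answer: a) 0.0287, b) 0.0143, c) reject H₀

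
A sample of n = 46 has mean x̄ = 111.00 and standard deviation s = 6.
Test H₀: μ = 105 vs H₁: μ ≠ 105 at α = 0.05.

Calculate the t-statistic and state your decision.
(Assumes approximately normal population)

Answer: t = 6.7820, reject H₀

Derivation:
df = n - 1 = 45
SE = s/√n = 6/√46 = 0.8847
t = (x̄ - μ₀)/SE = (111.00 - 105)/0.8847 = 6.7820
Critical value: t_{0.025,45} = ±2.014
p-value < 0.0001
Decision: reject H₀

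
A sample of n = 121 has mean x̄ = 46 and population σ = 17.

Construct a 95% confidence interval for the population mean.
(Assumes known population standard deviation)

Confidence level: 95%, α = 0.05
z_0.025 = 1.960
SE = σ/√n = 17/√121 = 1.5455
Margin of error = 1.960 × 1.5455 = 3.0292
CI: x̄ ± margin = 46 ± 3.0292
CI: (42.9708, 49.0292)

Answer: (42.9708, 49.0292)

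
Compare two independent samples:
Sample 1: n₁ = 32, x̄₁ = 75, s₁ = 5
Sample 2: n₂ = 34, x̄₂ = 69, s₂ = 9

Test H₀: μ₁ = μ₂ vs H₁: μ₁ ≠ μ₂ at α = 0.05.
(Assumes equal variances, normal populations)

Answer: t = 3.3190, reject H₀

Derivation:
Pooled variance: s²_p = [31×5² + 33×9²]/(64) = 53.8750
s_p = 7.3400
SE = s_p×√(1/n₁ + 1/n₂) = 7.3400×√(1/32 + 1/34) = 1.8078
t = (x̄₁ - x̄₂)/SE = (75 - 69)/1.8078 = 3.3190
df = 64, t-critical = ±1.998
Decision: reject H₀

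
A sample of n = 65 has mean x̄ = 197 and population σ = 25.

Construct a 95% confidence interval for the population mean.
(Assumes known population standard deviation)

Confidence level: 95%, α = 0.05
z_0.025 = 1.960
SE = σ/√n = 25/√65 = 3.1009
Margin of error = 1.960 × 3.1009 = 6.0778
CI: x̄ ± margin = 197 ± 6.0778
CI: (190.9222, 203.0778)

Answer: (190.9222, 203.0778)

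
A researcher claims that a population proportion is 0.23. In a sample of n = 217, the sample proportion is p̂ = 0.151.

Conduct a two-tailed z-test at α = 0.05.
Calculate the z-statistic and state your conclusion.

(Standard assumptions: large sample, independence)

H₀: p = 0.23, H₁: p ≠ 0.23
Standard error: SE = √(p₀(1-p₀)/n) = √(0.23×0.77/217) = 0.028568
z-statistic: z = (p̂ - p₀)/SE = (0.151 - 0.23)/0.028568 = -2.7653
Critical value: z_0.025 = ±1.960
p-value = 0.0057
Decision: reject H₀ at α = 0.05

Answer: z = -2.7653, reject H₀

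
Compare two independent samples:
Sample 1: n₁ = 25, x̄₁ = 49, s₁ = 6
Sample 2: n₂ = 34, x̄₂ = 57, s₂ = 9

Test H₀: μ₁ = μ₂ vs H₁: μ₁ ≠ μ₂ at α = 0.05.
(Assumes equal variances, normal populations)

Pooled variance: s²_p = [24×6² + 33×9²]/(57) = 62.0526
s_p = 7.8773
SE = s_p×√(1/n₁ + 1/n₂) = 7.8773×√(1/25 + 1/34) = 2.0754
t = (x̄₁ - x̄₂)/SE = (49 - 57)/2.0754 = -3.8547
df = 57, t-critical = ±2.002
Decision: reject H₀

Answer: t = -3.8547, reject H₀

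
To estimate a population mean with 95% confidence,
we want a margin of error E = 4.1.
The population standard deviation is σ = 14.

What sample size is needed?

z_0.025 = 1.960
n = (z×σ/E)² = (1.960×14/4.1)²
n = 44.7920
Round up: n = 45

Answer: n = 45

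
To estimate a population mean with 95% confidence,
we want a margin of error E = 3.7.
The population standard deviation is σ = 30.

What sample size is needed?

z_0.025 = 1.960
n = (z×σ/E)² = (1.960×30/3.7)²
n = 252.5522
Round up: n = 253

Answer: n = 253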